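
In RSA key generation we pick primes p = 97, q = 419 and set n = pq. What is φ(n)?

For distinct primes, φ(pq) = (p−1)(q−1) = 96 × 418 = 40128.

40128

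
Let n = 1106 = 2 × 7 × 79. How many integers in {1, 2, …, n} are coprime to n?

φ(1106) = 1106 · (1 − 1/2) · (1 − 1/7) · (1 − 1/79)
       = 1106 · 468/1106 = 468.

468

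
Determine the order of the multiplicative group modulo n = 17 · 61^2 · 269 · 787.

φ(13391696671) = 13391696671 · (1 − 1/17) · (1 − 1/61) · (1 − 1/269) · (1 − 1/787)
       = 13391696671 · 202222080/219536011 = 12335546880.

12335546880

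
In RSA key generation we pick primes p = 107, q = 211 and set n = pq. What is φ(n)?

22260

φ(pq) = (p−1)(q−1) = 106 · 210 = 22260.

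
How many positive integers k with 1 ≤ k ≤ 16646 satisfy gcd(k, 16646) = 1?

6720

16646 = 2 · 7 · 29 · 41.
φ(2) = 2 − 1 = 1.
φ(7) = 7 − 1 = 6.
φ(29) = 29 − 1 = 28.
φ(41) = 41 − 1 = 40.
φ(16646) = 1 × 6 × 28 × 40 = 6720.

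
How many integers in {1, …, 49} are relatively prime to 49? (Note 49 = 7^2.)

φ(49) = 49 · (1 − 1/7)
       = 49 · 6/7 = 42.

42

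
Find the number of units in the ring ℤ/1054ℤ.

1054 = 2 × 17 × 31.
φ(2) = 2 − 1 = 1.
φ(17) = 17 − 1 = 16.
φ(31) = 31 − 1 = 30.
φ(1054) = 1 × 16 × 30 = 480.

480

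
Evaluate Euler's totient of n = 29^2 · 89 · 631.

45017280

φ(47229719) = 47229719 · (1 − 1/29) · (1 − 1/89) · (1 − 1/631)
       = 47229719 · 1552320/1628611 = 45017280.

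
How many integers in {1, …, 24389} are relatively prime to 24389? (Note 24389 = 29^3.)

φ(29^3) = 29^2·(29−1) = 841·28 = 23548.

23548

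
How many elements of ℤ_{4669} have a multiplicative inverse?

Factor 4669: 4669 = 7 · 23 · 29.
φ(4669) = 4669 · (1 − 1/7) · (1 − 1/23) · (1 − 1/29)
       = 4669 · 3696/4669 = 3696.

3696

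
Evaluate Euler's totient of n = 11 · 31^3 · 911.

262353000

φ(11) = 11 − 1 = 10.
φ(31^3) = 31^3 − 31^2 = 29791 − 961 = 28830.
φ(911) = 911 − 1 = 910.
Since φ is multiplicative, φ(298535611) = 10 · 28830 · 910 = 262353000.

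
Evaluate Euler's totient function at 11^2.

110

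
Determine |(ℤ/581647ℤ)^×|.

Factor 581647: 581647 = 11^3 · 19 · 23.
φ(581647) = 581647 · (1 − 1/11) · (1 − 1/19) · (1 − 1/23)
       = 581647 · 3960/4807 = 479160.

479160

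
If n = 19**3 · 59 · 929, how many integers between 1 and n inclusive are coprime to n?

349748352

φ(19^3) = 19^3 − 19^2 = 6859 − 361 = 6498.
φ(59) = 59 − 1 = 58.
φ(929) = 929 − 1 = 928.
Multiply: 6498 · 58 · 928 = 349748352.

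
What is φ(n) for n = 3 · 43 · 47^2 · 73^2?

φ(1518557169) = 1518557169 · (1 − 1/3) · (1 − 1/43) · (1 − 1/47) · (1 − 1/73)
       = 1518557169 · 278208/442599 = 954531648.

954531648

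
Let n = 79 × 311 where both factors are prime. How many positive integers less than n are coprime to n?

24180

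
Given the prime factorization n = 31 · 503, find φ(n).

15060

φ(31) = 31 − 1 = 30.
φ(503) = 503 − 1 = 502.
φ(15593) = 30 × 502 = 15060.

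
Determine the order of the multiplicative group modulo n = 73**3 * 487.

φ(189451279) = 189451279 · (1 − 1/73) · (1 − 1/487)
       = 189451279 · 34992/35551 = 186472368.

186472368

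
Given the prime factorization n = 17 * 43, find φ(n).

672

φ(731) = 731 · (1 − 1/17) · (1 − 1/43)
       = 731 · 672/731 = 672.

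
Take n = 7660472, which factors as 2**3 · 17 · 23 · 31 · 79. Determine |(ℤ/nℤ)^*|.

3294720

φ(2^3) = 2^3 − 2^2 = 8 − 4 = 4.
φ(17) = 17 − 1 = 16.
φ(23) = 23 − 1 = 22.
φ(31) = 31 − 1 = 30.
φ(79) = 79 − 1 = 78.
Multiply: 4 · 16 · 22 · 30 · 78 = 3294720.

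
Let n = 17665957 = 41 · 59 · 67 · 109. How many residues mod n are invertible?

16536960

φ(17665957) = 17665957 · (1 − 1/41) · (1 − 1/59) · (1 − 1/67) · (1 − 1/109)
       = 17665957 · 16536960/17665957 = 16536960.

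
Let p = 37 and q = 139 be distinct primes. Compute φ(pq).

φ(n) = (p − 1)(q − 1) = (37−1)(139−1) = 36·138 = 4968.

4968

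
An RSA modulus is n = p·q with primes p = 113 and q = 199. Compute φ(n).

22176

φ(pq) = (p−1)(q−1) = 112 · 198 = 22176.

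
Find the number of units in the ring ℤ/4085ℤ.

Factor 4085: 4085 = 5 · 19 · 43.
φ(5) = 5 − 1 = 4.
φ(19) = 19 − 1 = 18.
φ(43) = 43 − 1 = 42.
Multiply: 4 · 18 · 42 = 3024.

3024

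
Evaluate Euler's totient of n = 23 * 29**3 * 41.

20722240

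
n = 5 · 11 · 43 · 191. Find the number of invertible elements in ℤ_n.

319200

φ(5) = 5 − 1 = 4.
φ(11) = 11 − 1 = 10.
φ(43) = 43 − 1 = 42.
φ(191) = 191 − 1 = 190.
φ(451715) = 4 × 10 × 42 × 190 = 319200.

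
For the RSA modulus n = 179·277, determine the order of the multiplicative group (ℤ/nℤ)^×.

49128

φ(179) = 179 − 1 = 178.
φ(277) = 277 − 1 = 276.
φ(49583) = 178 × 276 = 49128.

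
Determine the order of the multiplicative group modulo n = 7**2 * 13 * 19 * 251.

φ(7^2) = 7^1·(7−1) = 7·6 = 42.
φ(13) = 13 − 1 = 12.
φ(19) = 19 − 1 = 18.
φ(251) = 251 − 1 = 250.
Since φ is multiplicative, φ(3037853) = 42 · 12 · 18 · 250 = 2268000.

2268000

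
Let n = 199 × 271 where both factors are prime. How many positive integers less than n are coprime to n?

φ(53929) = 53929 · (1 − 1/199) · (1 − 1/271)
       = 53929 · 53460/53929 = 53460.

53460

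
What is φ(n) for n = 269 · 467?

φ(269) = 269 − 1 = 268.
φ(467) = 467 − 1 = 466.
Multiply: 268 · 466 = 124888.

124888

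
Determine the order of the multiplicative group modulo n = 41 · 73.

φ(2993) = 2993 · (1 − 1/41) · (1 − 1/73)
       = 2993 · 2880/2993 = 2880.

2880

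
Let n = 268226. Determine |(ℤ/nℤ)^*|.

103488

First factor: 268226 = 2 × 7^3 × 17 × 23.
φ(2) = 2 − 1 = 1.
φ(7^3) = 7^2·(7−1) = 49·6 = 294.
φ(17) = 17 − 1 = 16.
φ(23) = 23 − 1 = 22.
φ(268226) = 1 × 294 × 16 × 22 = 103488.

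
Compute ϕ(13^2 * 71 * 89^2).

φ(95044079) = 95044079 · (1 − 1/13) · (1 − 1/71) · (1 − 1/89)
       = 95044079 · 73920/82147 = 85525440.

85525440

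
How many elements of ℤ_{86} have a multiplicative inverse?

Prime factorization: 86 = 2 · 43.
φ(86) = 86 · (1 − 1/2) · (1 − 1/43)
       = 86 · 42/86 = 42.

42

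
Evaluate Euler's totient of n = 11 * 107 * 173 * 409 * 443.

φ(11) = 11 − 1 = 10.
φ(107) = 107 − 1 = 106.
φ(173) = 173 − 1 = 172.
φ(409) = 409 − 1 = 408.
φ(443) = 443 − 1 = 442.
Since φ is multiplicative, φ(36893478127) = 10 · 106 · 172 · 408 · 442 = 32878859520.

32878859520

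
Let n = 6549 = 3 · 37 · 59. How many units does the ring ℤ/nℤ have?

φ(3) = 3 − 1 = 2.
φ(37) = 37 − 1 = 36.
φ(59) = 59 − 1 = 58.
Multiply: 2 · 36 · 58 = 4176.

4176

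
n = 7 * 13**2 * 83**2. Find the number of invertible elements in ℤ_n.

6370416

φ(8149687) = 8149687 · (1 − 1/7) · (1 − 1/13) · (1 − 1/83)
       = 8149687 · 5904/7553 = 6370416.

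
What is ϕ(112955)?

First factor: 112955 = 5 * 19 * 29 * 41.
φ(112955) = 112955 · (1 − 1/5) · (1 − 1/19) · (1 − 1/29) · (1 − 1/41)
       = 112955 · 80640/112955 = 80640.

80640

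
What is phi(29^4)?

682892

φ(707281) = 707281 · (1 − 1/29)
       = 707281 · 28/29 = 682892.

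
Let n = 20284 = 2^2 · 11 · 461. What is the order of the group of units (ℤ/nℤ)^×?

φ(20284) = 20284 · (1 − 1/2) · (1 − 1/11) · (1 − 1/461)
       = 20284 · 4600/10142 = 9200.

9200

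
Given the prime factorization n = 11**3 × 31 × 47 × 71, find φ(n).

116886000

φ(137687957) = 137687957 · (1 − 1/11) · (1 − 1/31) · (1 − 1/47) · (1 − 1/71)
       = 137687957 · 966000/1137917 = 116886000.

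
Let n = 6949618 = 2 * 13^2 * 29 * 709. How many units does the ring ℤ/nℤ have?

φ(2) = 2 − 1 = 1.
φ(13^2) = 13^1·(13−1) = 13·12 = 156.
φ(29) = 29 − 1 = 28.
φ(709) = 709 − 1 = 708.
Since φ is multiplicative, φ(6949618) = 1 · 156 · 28 · 708 = 3092544.

3092544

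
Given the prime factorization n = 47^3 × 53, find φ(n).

5283928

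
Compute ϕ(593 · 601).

355200

φ(356393) = 356393 · (1 − 1/593) · (1 − 1/601)
       = 356393 · 355200/356393 = 355200.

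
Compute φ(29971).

26880

Prime factorization: 29971 = 17 * 41 * 43.
φ(17) = 17 − 1 = 16.
φ(41) = 41 − 1 = 40.
φ(43) = 43 − 1 = 42.
Multiply: 16 · 40 · 42 = 26880.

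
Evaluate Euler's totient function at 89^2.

7832

φ(89^2) = 89^2 − 89^1 = 7921 − 89 = 7832.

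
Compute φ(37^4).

1823508

φ(1874161) = 1874161 · (1 − 1/37)
       = 1874161 · 36/37 = 1823508.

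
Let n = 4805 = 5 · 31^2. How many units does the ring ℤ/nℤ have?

3720

φ(4805) = 4805 · (1 − 1/5) · (1 − 1/31)
       = 4805 · 120/155 = 3720.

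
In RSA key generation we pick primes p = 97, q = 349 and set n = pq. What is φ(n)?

For distinct primes, φ(pq) = (p−1)(q−1) = 96 × 348 = 33408.

33408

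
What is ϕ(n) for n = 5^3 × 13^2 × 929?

14476800

φ(19625125) = 19625125 · (1 − 1/5) · (1 − 1/13) · (1 − 1/929)
       = 19625125 · 44544/60385 = 14476800.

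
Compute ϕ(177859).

142560

177859 = 11 · 19 · 23 · 37.
φ(177859) = 177859 · (1 − 1/11) · (1 − 1/19) · (1 − 1/23) · (1 − 1/37)
       = 177859 · 142560/177859 = 142560.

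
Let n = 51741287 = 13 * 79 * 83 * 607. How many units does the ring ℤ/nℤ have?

46511712

φ(51741287) = 51741287 · (1 − 1/13) · (1 − 1/79) · (1 − 1/83) · (1 − 1/607)
       = 51741287 · 46511712/51741287 = 46511712.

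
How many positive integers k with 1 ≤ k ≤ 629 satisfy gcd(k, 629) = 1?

576

Factor 629: 629 = 17 × 37.
φ(629) = 629 · (1 − 1/17) · (1 − 1/37)
       = 629 · 576/629 = 576.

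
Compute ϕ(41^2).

φ(1681) = 1681 · (1 − 1/41)
       = 1681 · 40/41 = 1640.

1640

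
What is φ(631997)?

544320

Factor 631997: 631997 = 19 · 29 · 31 · 37.
φ(19) = 19 − 1 = 18.
φ(29) = 29 − 1 = 28.
φ(31) = 31 − 1 = 30.
φ(37) = 37 − 1 = 36.
Multiply: 18 · 28 · 30 · 36 = 544320.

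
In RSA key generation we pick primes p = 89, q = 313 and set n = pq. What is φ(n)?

27456

φ(n) = (p − 1)(q − 1) = (89−1)(313−1) = 88·312 = 27456.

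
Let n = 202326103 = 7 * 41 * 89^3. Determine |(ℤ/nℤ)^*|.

167291520

φ(202326103) = 202326103 · (1 − 1/7) · (1 − 1/41) · (1 − 1/89)
       = 202326103 · 21120/25543 = 167291520.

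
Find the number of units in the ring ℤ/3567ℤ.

3567 = 3 · 29 · 41.
φ(3567) = 3567 · (1 − 1/3) · (1 − 1/29) · (1 − 1/41)
       = 3567 · 2240/3567 = 2240.

2240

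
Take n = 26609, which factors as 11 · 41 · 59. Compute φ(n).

23200

φ(11) = 11 − 1 = 10.
φ(41) = 41 − 1 = 40.
φ(59) = 59 − 1 = 58.
Multiply: 10 · 40 · 58 = 23200.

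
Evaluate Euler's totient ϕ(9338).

3696

Prime factorization: 9338 = 2 × 7 × 23 × 29.
φ(9338) = 9338 · (1 − 1/2) · (1 − 1/7) · (1 − 1/23) · (1 − 1/29)
       = 9338 · 3696/9338 = 3696.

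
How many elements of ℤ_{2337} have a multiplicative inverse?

1440

2337 = 3 · 19 · 41.
φ(3) = 3 − 1 = 2.
φ(19) = 19 − 1 = 18.
φ(41) = 41 − 1 = 40.
Since φ is multiplicative, φ(2337) = 2 · 18 · 40 = 1440.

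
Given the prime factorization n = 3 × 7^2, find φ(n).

φ(147) = 147 · (1 − 1/3) · (1 − 1/7)
       = 147 · 12/21 = 84.

84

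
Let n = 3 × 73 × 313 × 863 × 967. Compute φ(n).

37411186176

φ(3) = 3 − 1 = 2.
φ(73) = 73 − 1 = 72.
φ(313) = 313 − 1 = 312.
φ(863) = 863 − 1 = 862.
φ(967) = 967 − 1 = 966.
φ(57203910987) = 2 × 72 × 312 × 862 × 966 = 37411186176.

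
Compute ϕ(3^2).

6

φ(3^2) = 3^2 − 3^1 = 9 − 3 = 6.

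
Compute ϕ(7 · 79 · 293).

136656

φ(162029) = 162029 · (1 − 1/7) · (1 − 1/79) · (1 − 1/293)
       = 162029 · 136656/162029 = 136656.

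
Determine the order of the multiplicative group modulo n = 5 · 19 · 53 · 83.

φ(5) = 5 − 1 = 4.
φ(19) = 19 − 1 = 18.
φ(53) = 53 − 1 = 52.
φ(83) = 83 − 1 = 82.
φ(417905) = 4 × 18 × 52 × 82 = 307008.

307008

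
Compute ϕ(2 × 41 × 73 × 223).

639360

φ(1334878) = 1334878 · (1 − 1/2) · (1 − 1/41) · (1 − 1/73) · (1 − 1/223)
       = 1334878 · 639360/1334878 = 639360.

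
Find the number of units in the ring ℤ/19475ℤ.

19475 = 5^2 · 19 · 41.
φ(5^2) = 5^2 − 5^1 = 25 − 5 = 20.
φ(19) = 19 − 1 = 18.
φ(41) = 41 − 1 = 40.
Since φ is multiplicative, φ(19475) = 20 · 18 · 40 = 14400.

14400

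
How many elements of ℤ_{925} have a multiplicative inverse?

720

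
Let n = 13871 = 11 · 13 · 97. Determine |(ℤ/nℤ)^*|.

φ(11) = 11 − 1 = 10.
φ(13) = 13 − 1 = 12.
φ(97) = 97 − 1 = 96.
Multiply: 10 · 12 · 96 = 11520.

11520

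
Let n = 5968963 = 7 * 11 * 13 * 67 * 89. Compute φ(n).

4181760

φ(7) = 7 − 1 = 6.
φ(11) = 11 − 1 = 10.
φ(13) = 13 − 1 = 12.
φ(67) = 67 − 1 = 66.
φ(89) = 89 − 1 = 88.
Since φ is multiplicative, φ(5968963) = 6 · 10 · 12 · 66 · 88 = 4181760.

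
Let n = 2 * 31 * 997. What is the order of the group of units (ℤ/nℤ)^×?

29880

φ(2) = 2 − 1 = 1.
φ(31) = 31 − 1 = 30.
φ(997) = 997 − 1 = 996.
Since φ is multiplicative, φ(61814) = 1 · 30 · 996 = 29880.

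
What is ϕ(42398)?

18816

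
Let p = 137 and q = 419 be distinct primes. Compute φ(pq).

φ(pq) = (p−1)(q−1) = 136 · 418 = 56848.

56848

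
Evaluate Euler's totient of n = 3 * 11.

20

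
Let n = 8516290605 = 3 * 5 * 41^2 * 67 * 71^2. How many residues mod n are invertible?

4303622400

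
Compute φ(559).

504

Factor 559: 559 = 13 · 43.
φ(13) = 13 − 1 = 12.
φ(43) = 43 − 1 = 42.
Since φ is multiplicative, φ(559) = 12 · 42 = 504.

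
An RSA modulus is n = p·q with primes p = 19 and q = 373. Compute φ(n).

For distinct primes, φ(pq) = (p−1)(q−1) = 18 × 372 = 6696.

6696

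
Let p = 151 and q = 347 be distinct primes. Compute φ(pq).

51900

φ(pq) = (p−1)(q−1) = 150 · 346 = 51900.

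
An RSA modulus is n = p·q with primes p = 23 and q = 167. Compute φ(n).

3652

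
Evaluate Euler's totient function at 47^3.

101614

φ(47^3) = 47^2·(47−1) = 2209·46 = 101614.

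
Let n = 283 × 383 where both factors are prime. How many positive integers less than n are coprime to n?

φ(283) = 283 − 1 = 282.
φ(383) = 383 − 1 = 382.
Multiply: 282 · 382 = 107724.

107724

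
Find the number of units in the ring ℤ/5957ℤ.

4752

Prime factorization: 5957 = 7 · 23 · 37.
φ(7) = 7 − 1 = 6.
φ(23) = 23 − 1 = 22.
φ(37) = 37 − 1 = 36.
Multiply: 6 · 22 · 36 = 4752.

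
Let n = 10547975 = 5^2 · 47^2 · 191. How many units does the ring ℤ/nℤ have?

8215600

φ(5^2) = 5^1·(5−1) = 5·4 = 20.
φ(47^2) = 47^1·(47−1) = 47·46 = 2162.
φ(191) = 191 − 1 = 190.
φ(10547975) = 20 × 2162 × 190 = 8215600.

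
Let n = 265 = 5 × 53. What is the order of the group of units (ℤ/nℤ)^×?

208

φ(5) = 5 − 1 = 4.
φ(53) = 53 − 1 = 52.
Multiply: 4 · 52 = 208.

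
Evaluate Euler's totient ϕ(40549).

36960

Factor 40549: 40549 = 23 × 41 × 43.
φ(23) = 23 − 1 = 22.
φ(41) = 41 − 1 = 40.
φ(43) = 43 − 1 = 42.
φ(40549) = 22 × 40 × 42 = 36960.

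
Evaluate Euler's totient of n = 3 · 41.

80

φ(3) = 3 − 1 = 2.
φ(41) = 41 − 1 = 40.
Since φ is multiplicative, φ(123) = 2 · 40 = 80.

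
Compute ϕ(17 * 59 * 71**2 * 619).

2850314880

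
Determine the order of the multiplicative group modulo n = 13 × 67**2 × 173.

9127008

φ(10095761) = 10095761 · (1 − 1/13) · (1 − 1/67) · (1 − 1/173)
       = 10095761 · 136224/150683 = 9127008.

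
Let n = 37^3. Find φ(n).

49284

φ(37^3) = 37^2·(37−1) = 1369·36 = 49284.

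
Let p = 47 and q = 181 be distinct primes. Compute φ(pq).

8280

For distinct primes, φ(pq) = (p−1)(q−1) = 46 × 180 = 8280.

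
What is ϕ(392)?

Prime factorization: 392 = 2**3 · 7**2.
φ(2^3) = 2^2·(2−1) = 4·1 = 4.
φ(7^2) = 7^2 − 7^1 = 49 − 7 = 42.
Multiply: 4 · 42 = 168.

168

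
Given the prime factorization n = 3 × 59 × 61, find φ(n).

6960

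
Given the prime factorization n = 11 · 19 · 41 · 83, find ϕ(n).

590400

φ(11) = 11 − 1 = 10.
φ(19) = 19 − 1 = 18.
φ(41) = 41 − 1 = 40.
φ(83) = 83 − 1 = 82.
Since φ is multiplicative, φ(711227) = 10 · 18 · 40 · 82 = 590400.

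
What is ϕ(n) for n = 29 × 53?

1456

φ(1537) = 1537 · (1 − 1/29) · (1 − 1/53)
       = 1537 · 1456/1537 = 1456.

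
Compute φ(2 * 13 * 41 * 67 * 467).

14762880

φ(33354074) = 33354074 · (1 − 1/2) · (1 − 1/13) · (1 − 1/41) · (1 − 1/67) · (1 − 1/467)
       = 33354074 · 14762880/33354074 = 14762880.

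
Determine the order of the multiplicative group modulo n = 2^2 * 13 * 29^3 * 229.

φ(2^2) = 2^1·(2−1) = 2·1 = 2.
φ(13) = 13 − 1 = 12.
φ(29^3) = 29^2·(29−1) = 841·28 = 23548.
φ(229) = 229 − 1 = 228.
φ(290424212) = 2 × 12 × 23548 × 228 = 128854656.

128854656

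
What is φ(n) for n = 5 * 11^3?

φ(5) = 5 − 1 = 4.
φ(11^3) = 11^2·(11−1) = 121·10 = 1210.
Multiply: 4 · 1210 = 4840.

4840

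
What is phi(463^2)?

213906

φ(463^2) = 463^1·(463−1) = 463·462 = 213906.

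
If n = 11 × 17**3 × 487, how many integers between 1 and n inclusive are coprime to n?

φ(26318941) = 26318941 · (1 − 1/11) · (1 − 1/17) · (1 − 1/487)
       = 26318941 · 77760/91069 = 22472640.

22472640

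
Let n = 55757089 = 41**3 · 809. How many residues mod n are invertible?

φ(55757089) = 55757089 · (1 − 1/41) · (1 − 1/809)
       = 55757089 · 32320/33169 = 54329920.

54329920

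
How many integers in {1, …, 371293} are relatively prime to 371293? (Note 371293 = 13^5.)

φ(371293) = 371293 · (1 − 1/13)
       = 371293 · 12/13 = 342732.

342732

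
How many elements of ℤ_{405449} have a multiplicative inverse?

Prime factorization: 405449 = 11 · 29 · 31 · 41.
φ(11) = 11 − 1 = 10.
φ(29) = 29 − 1 = 28.
φ(31) = 31 − 1 = 30.
φ(41) = 41 − 1 = 40.
Since φ is multiplicative, φ(405449) = 10 · 28 · 30 · 40 = 336000.

336000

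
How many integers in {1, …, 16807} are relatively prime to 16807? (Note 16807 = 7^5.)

14406

φ(7^5) = 7^5 − 7^4 = 16807 − 2401 = 14406.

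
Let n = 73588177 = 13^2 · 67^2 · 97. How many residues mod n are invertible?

φ(13^2) = 13^1·(13−1) = 13·12 = 156.
φ(67^2) = 67^1·(67−1) = 67·66 = 4422.
φ(97) = 97 − 1 = 96.
φ(73588177) = 156 × 4422 × 96 = 66223872.

66223872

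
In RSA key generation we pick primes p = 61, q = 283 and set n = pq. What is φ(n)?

φ(pq) = (p−1)(q−1) = 60 · 282 = 16920.

16920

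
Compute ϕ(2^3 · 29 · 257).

28672

φ(2^3) = 2^2·(2−1) = 4·1 = 4.
φ(29) = 29 − 1 = 28.
φ(257) = 257 − 1 = 256.
Since φ is multiplicative, φ(59624) = 4 · 28 · 256 = 28672.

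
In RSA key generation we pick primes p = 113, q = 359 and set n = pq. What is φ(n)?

40096

φ(n) = (p − 1)(q − 1) = (113−1)(359−1) = 112·358 = 40096.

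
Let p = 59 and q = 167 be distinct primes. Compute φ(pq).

9628

φ(n) = (p − 1)(q − 1) = (59−1)(167−1) = 58·166 = 9628.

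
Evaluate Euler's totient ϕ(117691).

88704

First factor: 117691 = 7 · 17 · 23 · 43.
φ(117691) = 117691 · (1 − 1/7) · (1 − 1/17) · (1 − 1/23) · (1 − 1/43)
       = 117691 · 88704/117691 = 88704.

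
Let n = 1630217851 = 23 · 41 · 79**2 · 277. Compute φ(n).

φ(1630217851) = 1630217851 · (1 − 1/23) · (1 − 1/41) · (1 − 1/79) · (1 − 1/277)
       = 1630217851 · 18944640/20635669 = 1496626560.

1496626560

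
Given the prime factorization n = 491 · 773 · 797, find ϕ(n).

301110880

φ(491) = 491 − 1 = 490.
φ(773) = 773 − 1 = 772.
φ(797) = 797 − 1 = 796.
φ(302495771) = 490 × 772 × 796 = 301110880.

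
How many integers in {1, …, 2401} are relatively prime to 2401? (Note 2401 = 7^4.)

φ(2401) = 2401 · (1 − 1/7)
       = 2401 · 6/7 = 2058.

2058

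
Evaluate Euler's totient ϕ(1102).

504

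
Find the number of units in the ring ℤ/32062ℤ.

14080

First factor: 32062 = 2 × 17 × 23 × 41.
φ(2) = 2 − 1 = 1.
φ(17) = 17 − 1 = 16.
φ(23) = 23 − 1 = 22.
φ(41) = 41 − 1 = 40.
φ(32062) = 1 × 16 × 22 × 40 = 14080.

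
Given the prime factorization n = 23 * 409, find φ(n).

8976

φ(9407) = 9407 · (1 − 1/23) · (1 − 1/409)
       = 9407 · 8976/9407 = 8976.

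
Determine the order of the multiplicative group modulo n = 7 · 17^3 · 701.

φ(7) = 7 − 1 = 6.
φ(17^3) = 17^3 − 17^2 = 4913 − 289 = 4624.
φ(701) = 701 − 1 = 700.
φ(24108091) = 6 × 4624 × 700 = 19420800.

19420800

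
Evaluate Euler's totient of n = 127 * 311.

φ(39497) = 39497 · (1 − 1/127) · (1 − 1/311)
       = 39497 · 39060/39497 = 39060.

39060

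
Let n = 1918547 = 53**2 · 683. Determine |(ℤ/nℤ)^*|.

1879592

φ(53^2) = 53^2 − 53^1 = 2809 − 53 = 2756.
φ(683) = 683 − 1 = 682.
Since φ is multiplicative, φ(1918547) = 2756 · 682 = 1879592.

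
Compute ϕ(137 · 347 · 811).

38115360

φ(38554129) = 38554129 · (1 − 1/137) · (1 − 1/347) · (1 − 1/811)
       = 38554129 · 38115360/38554129 = 38115360.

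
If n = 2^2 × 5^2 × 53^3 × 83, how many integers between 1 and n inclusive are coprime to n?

φ(2^2) = 2^1·(2−1) = 2·1 = 2.
φ(5^2) = 5^2 − 5^1 = 25 − 5 = 20.
φ(53^3) = 53^3 − 53^2 = 148877 − 2809 = 146068.
φ(83) = 83 − 1 = 82.
Since φ is multiplicative, φ(1235679100) = 2 · 20 · 146068 · 82 = 479103040.

479103040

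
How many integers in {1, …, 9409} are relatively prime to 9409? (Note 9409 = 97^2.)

φ(9409) = 9409 · (1 − 1/97)
       = 9409 · 96/97 = 9312.

9312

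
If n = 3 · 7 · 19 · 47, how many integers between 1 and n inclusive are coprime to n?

9936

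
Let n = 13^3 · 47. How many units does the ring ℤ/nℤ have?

93288

φ(103259) = 103259 · (1 − 1/13) · (1 − 1/47)
       = 103259 · 552/611 = 93288.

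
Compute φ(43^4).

3339294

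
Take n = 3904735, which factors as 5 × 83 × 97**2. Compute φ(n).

3054336

φ(3904735) = 3904735 · (1 − 1/5) · (1 − 1/83) · (1 − 1/97)
       = 3904735 · 31488/40255 = 3054336.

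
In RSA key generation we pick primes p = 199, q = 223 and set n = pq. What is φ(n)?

43956

φ(pq) = (p−1)(q−1) = 198 · 222 = 43956.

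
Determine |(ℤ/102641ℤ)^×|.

75600

102641 = 7 * 11 * 31 * 43.
φ(102641) = 102641 · (1 − 1/7) · (1 − 1/11) · (1 − 1/31) · (1 − 1/43)
       = 102641 · 75600/102641 = 75600.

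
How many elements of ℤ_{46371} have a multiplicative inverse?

46371 = 3 · 13 · 29 · 41.
φ(46371) = 46371 · (1 − 1/3) · (1 − 1/13) · (1 − 1/29) · (1 − 1/41)
       = 46371 · 26880/46371 = 26880.

26880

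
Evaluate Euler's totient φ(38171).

30240

Prime factorization: 38171 = 7^2 × 19 × 41.
φ(7^2) = 7^1·(7−1) = 7·6 = 42.
φ(19) = 19 − 1 = 18.
φ(41) = 41 − 1 = 40.
Since φ is multiplicative, φ(38171) = 42 · 18 · 40 = 30240.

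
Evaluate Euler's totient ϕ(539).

420

539 = 7^2 · 11.
φ(7^2) = 7^1·(7−1) = 7·6 = 42.
φ(11) = 11 − 1 = 10.
φ(539) = 42 × 10 = 420.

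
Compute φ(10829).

8064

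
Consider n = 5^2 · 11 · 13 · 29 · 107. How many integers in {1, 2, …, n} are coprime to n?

φ(5^2) = 5^2 − 5^1 = 25 − 5 = 20.
φ(11) = 11 − 1 = 10.
φ(13) = 13 − 1 = 12.
φ(29) = 29 − 1 = 28.
φ(107) = 107 − 1 = 106.
Since φ is multiplicative, φ(11093225) = 20 · 10 · 12 · 28 · 106 = 7123200.

7123200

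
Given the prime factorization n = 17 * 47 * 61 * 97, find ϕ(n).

φ(4727683) = 4727683 · (1 − 1/17) · (1 − 1/47) · (1 − 1/61) · (1 − 1/97)
       = 4727683 · 4239360/4727683 = 4239360.

4239360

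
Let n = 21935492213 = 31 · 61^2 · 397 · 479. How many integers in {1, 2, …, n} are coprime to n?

20783822400

φ(31) = 31 − 1 = 30.
φ(61^2) = 61^1·(61−1) = 61·60 = 3660.
φ(397) = 397 − 1 = 396.
φ(479) = 479 − 1 = 478.
Multiply: 30 · 3660 · 396 · 478 = 20783822400.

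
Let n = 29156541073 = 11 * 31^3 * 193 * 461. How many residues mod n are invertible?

25462656000

φ(29156541073) = 29156541073 · (1 − 1/11) · (1 − 1/31) · (1 − 1/193) · (1 − 1/461)
       = 29156541073 · 26496000/30339793 = 25462656000.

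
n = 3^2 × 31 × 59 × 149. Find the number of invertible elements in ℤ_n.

1545120

φ(2452689) = 2452689 · (1 − 1/3) · (1 − 1/31) · (1 − 1/59) · (1 − 1/149)
       = 2452689 · 515040/817563 = 1545120.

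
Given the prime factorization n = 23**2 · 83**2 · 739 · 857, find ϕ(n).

φ(23^2) = 23^1·(23−1) = 23·22 = 506.
φ(83^2) = 83^1·(83−1) = 83·82 = 6806.
φ(739) = 739 − 1 = 738.
φ(857) = 857 − 1 = 856.
Multiply: 506 · 6806 · 738 · 856 = 2175567628608.

2175567628608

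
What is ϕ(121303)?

90720

First factor: 121303 = 7 · 13 · 31 · 43.
φ(121303) = 121303 · (1 − 1/7) · (1 − 1/13) · (1 − 1/31) · (1 − 1/43)
       = 121303 · 90720/121303 = 90720.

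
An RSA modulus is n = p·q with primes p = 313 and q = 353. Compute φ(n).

109824

φ(313) = 313 − 1 = 312.
φ(353) = 353 − 1 = 352.
Since φ is multiplicative, φ(110489) = 312 · 352 = 109824.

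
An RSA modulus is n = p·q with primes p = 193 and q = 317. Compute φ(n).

60672

φ(pq) = (p−1)(q−1) = 192 · 316 = 60672.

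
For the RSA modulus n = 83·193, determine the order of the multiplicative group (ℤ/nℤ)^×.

φ(pq) = (p−1)(q−1) = 82 · 192 = 15744.

15744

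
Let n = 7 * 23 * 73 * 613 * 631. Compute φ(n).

3664362240

φ(7) = 7 − 1 = 6.
φ(23) = 23 − 1 = 22.
φ(73) = 73 − 1 = 72.
φ(613) = 613 − 1 = 612.
φ(631) = 631 − 1 = 630.
Multiply: 6 · 22 · 72 · 612 · 630 = 3664362240.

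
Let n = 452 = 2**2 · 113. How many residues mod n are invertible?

224

φ(2^2) = 2^1·(2−1) = 2·1 = 2.
φ(113) = 113 − 1 = 112.
Multiply: 2 · 112 = 224.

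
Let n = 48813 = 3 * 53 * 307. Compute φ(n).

φ(3) = 3 − 1 = 2.
φ(53) = 53 − 1 = 52.
φ(307) = 307 − 1 = 306.
Multiply: 2 · 52 · 306 = 31824.

31824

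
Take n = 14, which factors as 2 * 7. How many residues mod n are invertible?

6

φ(14) = 14 · (1 − 1/2) · (1 − 1/7)
       = 14 · 6/14 = 6.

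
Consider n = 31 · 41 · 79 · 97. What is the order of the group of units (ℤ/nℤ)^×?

φ(9739673) = 9739673 · (1 − 1/31) · (1 − 1/41) · (1 − 1/79) · (1 − 1/97)
       = 9739673 · 8985600/9739673 = 8985600.

8985600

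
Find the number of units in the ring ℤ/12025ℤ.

8640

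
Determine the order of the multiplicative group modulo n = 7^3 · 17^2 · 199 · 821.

φ(7^3) = 7^2·(7−1) = 49·6 = 294.
φ(17^2) = 17^2 − 17^1 = 289 − 17 = 272.
φ(199) = 199 − 1 = 198.
φ(821) = 821 − 1 = 820.
φ(16195270133) = 294 × 272 × 198 × 820 = 12983604480.

12983604480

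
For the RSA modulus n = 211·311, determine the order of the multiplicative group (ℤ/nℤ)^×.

65100

For distinct primes, φ(pq) = (p−1)(q−1) = 210 × 310 = 65100.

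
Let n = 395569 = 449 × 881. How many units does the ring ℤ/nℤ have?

φ(449) = 449 − 1 = 448.
φ(881) = 881 − 1 = 880.
Since φ is multiplicative, φ(395569) = 448 · 880 = 394240.

394240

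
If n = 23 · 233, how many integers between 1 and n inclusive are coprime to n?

φ(23) = 23 − 1 = 22.
φ(233) = 233 − 1 = 232.
Multiply: 22 · 232 = 5104.

5104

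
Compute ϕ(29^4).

φ(29^4) = 29^4 − 29^3 = 707281 − 24389 = 682892.

682892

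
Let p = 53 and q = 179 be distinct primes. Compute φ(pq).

φ(pq) = (p−1)(q−1) = 52 · 178 = 9256.

9256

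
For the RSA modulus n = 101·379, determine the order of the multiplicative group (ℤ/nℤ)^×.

37800

φ(101) = 101 − 1 = 100.
φ(379) = 379 − 1 = 378.
Multiply: 100 · 378 = 37800.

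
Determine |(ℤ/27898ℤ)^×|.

Factor 27898: 27898 = 2 * 13 * 29 * 37.
φ(2) = 2 − 1 = 1.
φ(13) = 13 − 1 = 12.
φ(29) = 29 − 1 = 28.
φ(37) = 37 − 1 = 36.
Since φ is multiplicative, φ(27898) = 1 · 12 · 28 · 36 = 12096.

12096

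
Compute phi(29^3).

φ(24389) = 24389 · (1 − 1/29)
       = 24389 · 28/29 = 23548.

23548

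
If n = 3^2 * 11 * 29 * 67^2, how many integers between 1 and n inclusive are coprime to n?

7428960

φ(3^2) = 3^1·(3−1) = 3·2 = 6.
φ(11) = 11 − 1 = 10.
φ(29) = 29 − 1 = 28.
φ(67^2) = 67^1·(67−1) = 67·66 = 4422.
Multiply: 6 · 10 · 28 · 4422 = 7428960.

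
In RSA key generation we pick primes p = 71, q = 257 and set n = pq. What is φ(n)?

φ(n) = (p − 1)(q − 1) = (71−1)(257−1) = 70·256 = 17920.

17920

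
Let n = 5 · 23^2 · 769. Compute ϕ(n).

1554432

φ(5) = 5 − 1 = 4.
φ(23^2) = 23^2 − 23^1 = 529 − 23 = 506.
φ(769) = 769 − 1 = 768.
Since φ is multiplicative, φ(2034005) = 4 · 506 · 768 = 1554432.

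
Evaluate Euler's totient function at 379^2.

143262

φ(379^2) = 379^2 − 379^1 = 143641 − 379 = 143262.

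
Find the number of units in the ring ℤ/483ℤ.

483 = 3 × 7 × 23.
φ(483) = 483 · (1 − 1/3) · (1 − 1/7) · (1 − 1/23)
       = 483 · 264/483 = 264.

264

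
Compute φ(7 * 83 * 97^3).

444405888

φ(530263013) = 530263013 · (1 − 1/7) · (1 − 1/83) · (1 − 1/97)
       = 530263013 · 47232/56357 = 444405888.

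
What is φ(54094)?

54094 = 2 * 17 * 37 * 43.
φ(54094) = 54094 · (1 − 1/2) · (1 − 1/17) · (1 − 1/37) · (1 − 1/43)
       = 54094 · 24192/54094 = 24192.

24192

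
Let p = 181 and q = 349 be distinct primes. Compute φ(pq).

φ(pq) = (p−1)(q−1) = 180 · 348 = 62640.

62640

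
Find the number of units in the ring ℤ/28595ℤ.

18144

First factor: 28595 = 5 · 7 · 19 · 43.
φ(28595) = 28595 · (1 − 1/5) · (1 − 1/7) · (1 − 1/19) · (1 − 1/43)
       = 28595 · 18144/28595 = 18144.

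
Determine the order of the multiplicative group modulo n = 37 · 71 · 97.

φ(254819) = 254819 · (1 − 1/37) · (1 − 1/71) · (1 − 1/97)
       = 254819 · 241920/254819 = 241920.

241920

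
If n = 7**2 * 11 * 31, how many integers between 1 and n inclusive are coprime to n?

12600

φ(16709) = 16709 · (1 − 1/7) · (1 − 1/11) · (1 − 1/31)
       = 16709 · 1800/2387 = 12600.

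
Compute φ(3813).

3813 = 3 · 31 · 41.
φ(3) = 3 − 1 = 2.
φ(31) = 31 − 1 = 30.
φ(41) = 41 − 1 = 40.
Multiply: 2 · 30 · 40 = 2400.

2400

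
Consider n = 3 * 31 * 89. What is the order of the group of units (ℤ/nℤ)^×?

5280

φ(3) = 3 − 1 = 2.
φ(31) = 31 − 1 = 30.
φ(89) = 89 − 1 = 88.
Multiply: 2 · 30 · 88 = 5280.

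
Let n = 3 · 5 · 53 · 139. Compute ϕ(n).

57408

φ(3) = 3 − 1 = 2.
φ(5) = 5 − 1 = 4.
φ(53) = 53 − 1 = 52.
φ(139) = 139 − 1 = 138.
Multiply: 2 · 4 · 52 · 138 = 57408.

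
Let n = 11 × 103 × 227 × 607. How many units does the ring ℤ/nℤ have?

139695120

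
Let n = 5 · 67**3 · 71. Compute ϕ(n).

82956720

φ(106770865) = 106770865 · (1 − 1/5) · (1 − 1/67) · (1 − 1/71)
       = 106770865 · 18480/23785 = 82956720.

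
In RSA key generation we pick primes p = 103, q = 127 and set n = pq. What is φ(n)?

12852

φ(103) = 103 − 1 = 102.
φ(127) = 127 − 1 = 126.
Multiply: 102 · 126 = 12852.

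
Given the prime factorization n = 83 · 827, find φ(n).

67732

φ(83) = 83 − 1 = 82.
φ(827) = 827 − 1 = 826.
φ(68641) = 82 × 826 = 67732.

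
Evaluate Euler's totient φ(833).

672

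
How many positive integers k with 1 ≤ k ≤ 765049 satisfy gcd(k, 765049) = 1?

Factor 765049: 765049 = 23 * 29 * 31 * 37.
φ(765049) = 765049 · (1 − 1/23) · (1 − 1/29) · (1 − 1/31) · (1 − 1/37)
       = 765049 · 665280/765049 = 665280.

665280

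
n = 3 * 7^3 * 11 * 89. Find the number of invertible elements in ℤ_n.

517440

φ(3) = 3 − 1 = 2.
φ(7^3) = 7^2·(7−1) = 49·6 = 294.
φ(11) = 11 − 1 = 10.
φ(89) = 89 − 1 = 88.
φ(1007391) = 2 × 294 × 10 × 88 = 517440.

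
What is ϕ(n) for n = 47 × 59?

φ(47) = 47 − 1 = 46.
φ(59) = 59 − 1 = 58.
φ(2773) = 46 × 58 = 2668.

2668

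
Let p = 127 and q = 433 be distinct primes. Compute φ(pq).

φ(127) = 127 − 1 = 126.
φ(433) = 433 − 1 = 432.
φ(54991) = 126 × 432 = 54432.

54432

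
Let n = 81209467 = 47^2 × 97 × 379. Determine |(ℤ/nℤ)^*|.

78454656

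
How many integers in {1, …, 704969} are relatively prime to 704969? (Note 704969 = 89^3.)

697048

φ(89^3) = 89^3 − 89^2 = 704969 − 7921 = 697048.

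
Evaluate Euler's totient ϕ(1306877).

1010880

Factor 1306877: 1306877 = 11 * 13^2 * 19 * 37.
φ(1306877) = 1306877 · (1 − 1/11) · (1 − 1/13) · (1 − 1/19) · (1 − 1/37)
       = 1306877 · 77760/100529 = 1010880.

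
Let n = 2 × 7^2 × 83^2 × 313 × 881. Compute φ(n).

φ(186166916866) = 186166916866 · (1 − 1/2) · (1 − 1/7) · (1 − 1/83) · (1 − 1/313) · (1 − 1/881)
       = 186166916866 · 135083520/320424986 = 78483525120.

78483525120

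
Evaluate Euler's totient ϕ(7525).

First factor: 7525 = 5^2 · 7 · 43.
φ(7525) = 7525 · (1 − 1/5) · (1 − 1/7) · (1 − 1/43)
       = 7525 · 1008/1505 = 5040.

5040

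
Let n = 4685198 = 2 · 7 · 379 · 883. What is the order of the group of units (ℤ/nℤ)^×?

2000376

φ(4685198) = 4685198 · (1 − 1/2) · (1 − 1/7) · (1 − 1/379) · (1 − 1/883)
       = 4685198 · 2000376/4685198 = 2000376.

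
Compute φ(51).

Prime factorization: 51 = 3 · 17.
φ(51) = 51 · (1 − 1/3) · (1 − 1/17)
       = 51 · 32/51 = 32.

32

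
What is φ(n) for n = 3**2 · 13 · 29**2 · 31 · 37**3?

86440193280

φ(154507200471) = 154507200471 · (1 − 1/3) · (1 − 1/13) · (1 − 1/29) · (1 − 1/31) · (1 − 1/37)
       = 154507200471 · 725760/1297257 = 86440193280.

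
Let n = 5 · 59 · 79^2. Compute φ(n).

φ(5) = 5 − 1 = 4.
φ(59) = 59 − 1 = 58.
φ(79^2) = 79^2 − 79^1 = 6241 − 79 = 6162.
Since φ is multiplicative, φ(1841095) = 4 · 58 · 6162 = 1429584.

1429584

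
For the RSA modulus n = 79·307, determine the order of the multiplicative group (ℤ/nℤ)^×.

φ(79) = 79 − 1 = 78.
φ(307) = 307 − 1 = 306.
Since φ is multiplicative, φ(24253) = 78 · 306 = 23868.

23868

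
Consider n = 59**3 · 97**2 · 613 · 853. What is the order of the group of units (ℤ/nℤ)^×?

980315797146624

φ(59^3) = 59^2·(59−1) = 3481·58 = 201898.
φ(97^2) = 97^2 − 97^1 = 9409 − 97 = 9312.
φ(613) = 613 − 1 = 612.
φ(853) = 853 − 1 = 852.
φ(1010436461130779) = 201898 × 9312 × 612 × 852 = 980315797146624.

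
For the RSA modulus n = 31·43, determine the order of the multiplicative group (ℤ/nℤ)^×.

φ(31) = 31 − 1 = 30.
φ(43) = 43 − 1 = 42.
φ(1333) = 30 × 42 = 1260.

1260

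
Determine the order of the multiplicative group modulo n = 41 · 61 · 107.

254400

φ(41) = 41 − 1 = 40.
φ(61) = 61 − 1 = 60.
φ(107) = 107 − 1 = 106.
φ(267607) = 40 × 60 × 106 = 254400.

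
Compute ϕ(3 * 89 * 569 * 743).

74176256

φ(3) = 3 − 1 = 2.
φ(89) = 89 − 1 = 88.
φ(569) = 569 − 1 = 568.
φ(743) = 743 − 1 = 742.
Since φ is multiplicative, φ(112878789) = 2 · 88 · 568 · 742 = 74176256.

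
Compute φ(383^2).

φ(383^2) = 383^2 − 383^1 = 146689 − 383 = 146306.

146306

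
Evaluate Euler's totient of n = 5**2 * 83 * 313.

511680

φ(649475) = 649475 · (1 − 1/5) · (1 − 1/83) · (1 − 1/313)
       = 649475 · 102336/129895 = 511680.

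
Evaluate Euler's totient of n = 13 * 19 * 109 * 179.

φ(13) = 13 − 1 = 12.
φ(19) = 19 − 1 = 18.
φ(109) = 109 − 1 = 108.
φ(179) = 179 − 1 = 178.
φ(4819217) = 12 × 18 × 108 × 178 = 4152384.

4152384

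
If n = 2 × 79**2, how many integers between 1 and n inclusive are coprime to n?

6162

φ(12482) = 12482 · (1 − 1/2) · (1 − 1/79)
       = 12482 · 78/158 = 6162.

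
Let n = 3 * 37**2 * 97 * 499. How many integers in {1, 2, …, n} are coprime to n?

127360512

φ(198791121) = 198791121 · (1 − 1/3) · (1 − 1/37) · (1 − 1/97) · (1 − 1/499)
       = 198791121 · 3442176/5372733 = 127360512.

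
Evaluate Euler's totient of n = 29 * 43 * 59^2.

4024272

φ(4340807) = 4340807 · (1 − 1/29) · (1 − 1/43) · (1 − 1/59)
       = 4340807 · 68208/73573 = 4024272.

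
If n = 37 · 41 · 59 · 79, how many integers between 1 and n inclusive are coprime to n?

φ(7070737) = 7070737 · (1 − 1/37) · (1 − 1/41) · (1 − 1/59) · (1 − 1/79)
       = 7070737 · 6514560/7070737 = 6514560.

6514560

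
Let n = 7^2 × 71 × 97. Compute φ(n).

282240

φ(337463) = 337463 · (1 − 1/7) · (1 − 1/71) · (1 − 1/97)
       = 337463 · 40320/48209 = 282240.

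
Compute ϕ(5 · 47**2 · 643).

φ(7101935) = 7101935 · (1 − 1/5) · (1 − 1/47) · (1 − 1/643)
       = 7101935 · 118128/151105 = 5552016.

5552016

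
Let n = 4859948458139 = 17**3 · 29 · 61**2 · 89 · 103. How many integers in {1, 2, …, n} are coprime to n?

φ(4859948458139) = 4859948458139 · (1 − 1/17) · (1 − 1/29) · (1 − 1/61) · (1 − 1/89) · (1 − 1/103)
       = 4859948458139 · 241274880/275679191 = 4253434859520.

4253434859520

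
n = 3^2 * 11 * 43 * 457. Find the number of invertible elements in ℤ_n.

1149120

φ(1945449) = 1945449 · (1 − 1/3) · (1 − 1/11) · (1 − 1/43) · (1 − 1/457)
       = 1945449 · 383040/648483 = 1149120.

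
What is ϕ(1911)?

Prime factorization: 1911 = 3 * 7^2 * 13.
φ(3) = 3 − 1 = 2.
φ(7^2) = 7^2 − 7^1 = 49 − 7 = 42.
φ(13) = 13 − 1 = 12.
φ(1911) = 2 × 42 × 12 = 1008.

1008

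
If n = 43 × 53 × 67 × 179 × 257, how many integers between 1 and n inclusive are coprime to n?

φ(43) = 43 − 1 = 42.
φ(53) = 53 − 1 = 52.
φ(67) = 67 − 1 = 66.
φ(179) = 179 − 1 = 178.
φ(257) = 257 − 1 = 256.
Since φ is multiplicative, φ(7024336079) = 42 · 52 · 66 · 178 · 256 = 6568353792.

6568353792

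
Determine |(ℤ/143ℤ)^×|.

120

First factor: 143 = 11 × 13.
φ(143) = 143 · (1 − 1/11) · (1 − 1/13)
       = 143 · 120/143 = 120.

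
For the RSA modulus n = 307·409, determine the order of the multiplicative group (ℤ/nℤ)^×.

124848

φ(125563) = 125563 · (1 − 1/307) · (1 − 1/409)
       = 125563 · 124848/125563 = 124848.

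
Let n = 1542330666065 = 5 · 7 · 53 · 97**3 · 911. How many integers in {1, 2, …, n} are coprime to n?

φ(5) = 5 − 1 = 4.
φ(7) = 7 − 1 = 6.
φ(53) = 53 − 1 = 52.
φ(97^3) = 97^3 − 97^2 = 912673 − 9409 = 903264.
φ(911) = 911 − 1 = 910.
φ(1542330666065) = 4 × 6 × 52 × 903264 × 910 = 1025818859520.

1025818859520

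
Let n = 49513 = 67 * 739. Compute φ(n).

48708

φ(67) = 67 − 1 = 66.
φ(739) = 739 − 1 = 738.
Since φ is multiplicative, φ(49513) = 66 · 738 = 48708.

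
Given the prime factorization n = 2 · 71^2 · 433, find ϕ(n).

2147040

φ(2) = 2 − 1 = 1.
φ(71^2) = 71^1·(71−1) = 71·70 = 4970.
φ(433) = 433 − 1 = 432.
Multiply: 1 · 4970 · 432 = 2147040.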